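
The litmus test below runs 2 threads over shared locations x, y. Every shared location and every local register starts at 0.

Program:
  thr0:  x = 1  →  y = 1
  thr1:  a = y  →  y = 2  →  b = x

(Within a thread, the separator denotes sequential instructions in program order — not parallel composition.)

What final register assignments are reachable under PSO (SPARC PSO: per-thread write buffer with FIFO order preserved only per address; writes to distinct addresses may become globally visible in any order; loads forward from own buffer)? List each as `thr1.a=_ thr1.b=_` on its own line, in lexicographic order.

outcome vector order: (thr1.a,thr1.b)
|PSO outcomes| = 4

thr1.a=0 thr1.b=0
thr1.a=0 thr1.b=1
thr1.a=1 thr1.b=0
thr1.a=1 thr1.b=1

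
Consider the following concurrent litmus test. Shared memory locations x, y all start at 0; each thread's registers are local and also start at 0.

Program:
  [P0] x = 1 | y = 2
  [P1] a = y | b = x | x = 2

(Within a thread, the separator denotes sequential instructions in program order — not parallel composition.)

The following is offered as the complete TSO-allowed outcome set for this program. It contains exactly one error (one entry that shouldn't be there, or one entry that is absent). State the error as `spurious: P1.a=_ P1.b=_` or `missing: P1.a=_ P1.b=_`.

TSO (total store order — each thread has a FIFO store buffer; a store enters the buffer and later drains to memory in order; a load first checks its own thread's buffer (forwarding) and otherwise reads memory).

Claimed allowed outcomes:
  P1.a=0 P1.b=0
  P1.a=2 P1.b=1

missing: P1.a=0 P1.b=1

outcome vector order: (P1.a,P1.b)
TSO (3): (0,0); (0,1); (2,1)
TSO∖claimed = {(0,1)}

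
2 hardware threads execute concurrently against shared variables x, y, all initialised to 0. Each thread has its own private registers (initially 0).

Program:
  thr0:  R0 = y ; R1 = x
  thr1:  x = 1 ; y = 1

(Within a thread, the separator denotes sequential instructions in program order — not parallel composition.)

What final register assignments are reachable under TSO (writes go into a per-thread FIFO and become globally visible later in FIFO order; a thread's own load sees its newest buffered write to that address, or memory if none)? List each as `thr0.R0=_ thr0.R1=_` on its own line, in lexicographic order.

thr0.R0=0 thr0.R1=0
thr0.R0=0 thr0.R1=1
thr0.R0=1 thr0.R1=1

outcome vector order: (thr0.R0,thr0.R1)
|TSO outcomes| = 3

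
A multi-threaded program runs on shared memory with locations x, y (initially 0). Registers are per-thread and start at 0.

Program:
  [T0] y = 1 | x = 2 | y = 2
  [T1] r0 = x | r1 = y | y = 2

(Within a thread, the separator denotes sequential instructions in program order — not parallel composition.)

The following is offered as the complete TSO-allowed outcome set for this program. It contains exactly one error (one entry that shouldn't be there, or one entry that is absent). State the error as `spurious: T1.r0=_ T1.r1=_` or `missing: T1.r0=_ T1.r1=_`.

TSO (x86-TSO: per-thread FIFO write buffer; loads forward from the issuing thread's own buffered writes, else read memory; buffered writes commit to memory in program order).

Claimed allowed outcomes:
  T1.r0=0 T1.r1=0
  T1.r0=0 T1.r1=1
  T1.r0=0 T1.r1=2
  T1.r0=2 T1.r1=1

outcome vector order: (T1.r0,T1.r1)
[TSO] allowed = {0/0 0/1 0/2 2/1 2/2}
TSO∖claimed = {2/2}

missing: T1.r0=2 T1.r1=2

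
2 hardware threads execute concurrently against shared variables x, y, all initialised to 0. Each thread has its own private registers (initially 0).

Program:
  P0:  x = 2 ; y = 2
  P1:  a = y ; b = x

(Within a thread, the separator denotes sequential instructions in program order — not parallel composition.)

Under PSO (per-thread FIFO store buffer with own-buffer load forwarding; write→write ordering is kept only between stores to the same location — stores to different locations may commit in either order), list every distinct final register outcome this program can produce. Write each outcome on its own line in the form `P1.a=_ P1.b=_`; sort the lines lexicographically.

outcome vector order: (P1.a,P1.b)
|PSO outcomes| = 4

P1.a=0 P1.b=0
P1.a=0 P1.b=2
P1.a=2 P1.b=0
P1.a=2 P1.b=2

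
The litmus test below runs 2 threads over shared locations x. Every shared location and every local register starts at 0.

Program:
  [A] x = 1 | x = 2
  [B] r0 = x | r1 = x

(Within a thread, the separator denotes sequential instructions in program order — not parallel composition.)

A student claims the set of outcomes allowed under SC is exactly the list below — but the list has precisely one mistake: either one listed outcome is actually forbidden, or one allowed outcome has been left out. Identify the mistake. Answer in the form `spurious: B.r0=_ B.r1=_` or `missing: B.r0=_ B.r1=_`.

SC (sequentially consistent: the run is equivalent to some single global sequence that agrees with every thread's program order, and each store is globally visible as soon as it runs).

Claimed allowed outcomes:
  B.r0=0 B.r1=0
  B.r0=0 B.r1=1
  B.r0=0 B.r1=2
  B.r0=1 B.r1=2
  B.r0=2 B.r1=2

missing: B.r0=1 B.r1=1

outcome vector order: (B.r0,B.r1)
[SC] allowed = {00, 01, 02, 11, 12, 22}
SC∖claimed = {11}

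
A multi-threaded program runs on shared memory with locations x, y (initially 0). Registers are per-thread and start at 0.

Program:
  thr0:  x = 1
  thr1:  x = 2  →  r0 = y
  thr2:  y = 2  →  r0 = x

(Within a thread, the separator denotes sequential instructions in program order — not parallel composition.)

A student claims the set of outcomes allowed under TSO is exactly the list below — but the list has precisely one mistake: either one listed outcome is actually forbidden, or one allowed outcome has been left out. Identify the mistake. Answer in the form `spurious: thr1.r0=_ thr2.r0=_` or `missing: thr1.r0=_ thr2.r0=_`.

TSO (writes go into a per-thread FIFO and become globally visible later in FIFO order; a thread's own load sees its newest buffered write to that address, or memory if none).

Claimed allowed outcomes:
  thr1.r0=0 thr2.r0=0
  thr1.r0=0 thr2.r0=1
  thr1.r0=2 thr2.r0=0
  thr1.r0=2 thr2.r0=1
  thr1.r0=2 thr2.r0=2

outcome vector order: (thr1.r0,thr2.r0)
TSO (6): (0,0) (0,1) (0,2) (2,0) (2,1) (2,2)
TSO∖claimed = {(0,2)}

missing: thr1.r0=0 thr2.r0=2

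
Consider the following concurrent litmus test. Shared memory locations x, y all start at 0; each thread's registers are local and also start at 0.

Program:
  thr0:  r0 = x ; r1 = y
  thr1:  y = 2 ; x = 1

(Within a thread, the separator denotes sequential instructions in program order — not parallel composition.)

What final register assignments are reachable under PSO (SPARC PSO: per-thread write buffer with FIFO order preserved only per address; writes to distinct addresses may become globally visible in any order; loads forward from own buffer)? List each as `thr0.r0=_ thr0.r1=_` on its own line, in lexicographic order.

thr0.r0=0 thr0.r1=0
thr0.r0=0 thr0.r1=2
thr0.r0=1 thr0.r1=0
thr0.r0=1 thr0.r1=2

outcome vector order: (thr0.r0,thr0.r1)
|PSO outcomes| = 4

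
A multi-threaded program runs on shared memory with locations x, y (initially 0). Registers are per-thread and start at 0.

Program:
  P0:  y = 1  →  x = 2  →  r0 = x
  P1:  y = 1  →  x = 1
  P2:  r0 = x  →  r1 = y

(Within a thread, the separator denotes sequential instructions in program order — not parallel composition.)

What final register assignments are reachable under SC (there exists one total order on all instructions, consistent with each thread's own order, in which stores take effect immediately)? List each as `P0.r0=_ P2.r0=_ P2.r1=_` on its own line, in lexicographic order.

P0.r0=1 P2.r0=0 P2.r1=0
P0.r0=1 P2.r0=0 P2.r1=1
P0.r0=1 P2.r0=1 P2.r1=1
P0.r0=1 P2.r0=2 P2.r1=1
P0.r0=2 P2.r0=0 P2.r1=0
P0.r0=2 P2.r0=0 P2.r1=1
P0.r0=2 P2.r0=1 P2.r1=1
P0.r0=2 P2.r0=2 P2.r1=1

outcome vector order: (P0.r0,P2.r0,P2.r1)
|SC outcomes| = 8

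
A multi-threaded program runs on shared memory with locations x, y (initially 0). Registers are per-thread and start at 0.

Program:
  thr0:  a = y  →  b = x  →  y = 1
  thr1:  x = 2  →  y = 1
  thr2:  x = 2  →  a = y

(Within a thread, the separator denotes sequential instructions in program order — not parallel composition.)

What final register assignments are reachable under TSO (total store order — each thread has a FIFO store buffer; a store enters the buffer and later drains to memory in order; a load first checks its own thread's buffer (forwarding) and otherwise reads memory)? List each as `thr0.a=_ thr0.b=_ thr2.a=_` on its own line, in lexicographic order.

outcome vector order: (thr0.a,thr0.b,thr2.a)
|TSO outcomes| = 6

thr0.a=0 thr0.b=0 thr2.a=0
thr0.a=0 thr0.b=0 thr2.a=1
thr0.a=0 thr0.b=2 thr2.a=0
thr0.a=0 thr0.b=2 thr2.a=1
thr0.a=1 thr0.b=2 thr2.a=0
thr0.a=1 thr0.b=2 thr2.a=1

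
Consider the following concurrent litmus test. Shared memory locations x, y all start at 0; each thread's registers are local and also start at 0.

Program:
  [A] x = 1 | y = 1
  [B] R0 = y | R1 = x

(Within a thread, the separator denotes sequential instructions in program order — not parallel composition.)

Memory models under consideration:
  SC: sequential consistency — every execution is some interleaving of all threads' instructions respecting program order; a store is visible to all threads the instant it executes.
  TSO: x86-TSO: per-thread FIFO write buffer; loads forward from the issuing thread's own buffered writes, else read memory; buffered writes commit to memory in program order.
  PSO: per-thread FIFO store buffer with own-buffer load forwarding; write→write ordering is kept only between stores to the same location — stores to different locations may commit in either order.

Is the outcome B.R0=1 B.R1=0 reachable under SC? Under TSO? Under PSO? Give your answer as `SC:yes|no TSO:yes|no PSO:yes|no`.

outcome vector order: (B.R0,B.R1)
SC (3): <0 0>, <0 1>, <1 1>
TSO (3): <0 0>, <0 1>, <1 1>
PSO (4): <0 0>, <0 1>, <1 0>, <1 1>
target <1 0> ∈ {PSO}

SC:no TSO:no PSO:yes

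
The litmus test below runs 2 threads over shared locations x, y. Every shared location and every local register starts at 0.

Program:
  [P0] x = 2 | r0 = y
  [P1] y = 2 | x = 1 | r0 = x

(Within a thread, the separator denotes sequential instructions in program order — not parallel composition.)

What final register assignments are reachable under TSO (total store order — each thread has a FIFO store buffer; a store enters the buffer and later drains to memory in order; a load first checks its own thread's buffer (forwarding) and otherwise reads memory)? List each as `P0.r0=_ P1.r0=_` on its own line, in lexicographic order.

outcome vector order: (P0.r0,P1.r0)
|TSO outcomes| = 4

P0.r0=0 P1.r0=1
P0.r0=0 P1.r0=2
P0.r0=2 P1.r0=1
P0.r0=2 P1.r0=2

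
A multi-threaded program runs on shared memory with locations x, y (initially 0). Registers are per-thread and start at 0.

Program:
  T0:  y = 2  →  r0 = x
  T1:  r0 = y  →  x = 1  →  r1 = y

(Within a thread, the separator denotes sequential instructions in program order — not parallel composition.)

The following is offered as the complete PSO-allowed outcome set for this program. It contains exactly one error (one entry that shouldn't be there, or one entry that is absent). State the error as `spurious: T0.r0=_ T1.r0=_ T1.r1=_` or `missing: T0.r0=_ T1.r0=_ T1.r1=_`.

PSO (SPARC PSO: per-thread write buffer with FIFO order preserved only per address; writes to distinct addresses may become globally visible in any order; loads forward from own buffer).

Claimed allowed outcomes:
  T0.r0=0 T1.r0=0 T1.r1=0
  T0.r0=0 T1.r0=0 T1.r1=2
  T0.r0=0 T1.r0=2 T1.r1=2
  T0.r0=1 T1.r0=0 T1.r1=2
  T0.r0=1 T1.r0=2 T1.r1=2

missing: T0.r0=1 T1.r0=0 T1.r1=0

outcome vector order: (T0.r0,T1.r0,T1.r1)
PSO: 6 outcomes — {000; 002; 022; 100; 102; 122}
PSO∖claimed = {100}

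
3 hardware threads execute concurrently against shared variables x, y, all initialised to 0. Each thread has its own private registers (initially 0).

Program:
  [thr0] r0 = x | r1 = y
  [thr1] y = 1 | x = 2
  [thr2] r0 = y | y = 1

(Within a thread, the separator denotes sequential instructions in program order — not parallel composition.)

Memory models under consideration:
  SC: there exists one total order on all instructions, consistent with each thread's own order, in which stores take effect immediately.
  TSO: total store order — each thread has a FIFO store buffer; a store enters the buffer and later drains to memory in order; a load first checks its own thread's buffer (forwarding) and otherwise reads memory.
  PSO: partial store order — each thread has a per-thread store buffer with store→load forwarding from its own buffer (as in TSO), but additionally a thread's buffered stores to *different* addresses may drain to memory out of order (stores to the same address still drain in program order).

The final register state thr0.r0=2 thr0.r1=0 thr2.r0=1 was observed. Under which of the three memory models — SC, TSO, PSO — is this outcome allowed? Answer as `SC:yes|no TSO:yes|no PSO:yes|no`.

SC:no TSO:no PSO:yes

outcome vector order: (thr0.r0,thr0.r1,thr2.r0)
SC: 6 outcomes — {000; 001; 010; 011; 210; 211}
TSO: 6 outcomes — {000; 001; 010; 011; 210; 211}
PSO: 8 outcomes — {000; 001; 010; 011; 200; 201; 210; 211}
target 201 ∈ {PSO}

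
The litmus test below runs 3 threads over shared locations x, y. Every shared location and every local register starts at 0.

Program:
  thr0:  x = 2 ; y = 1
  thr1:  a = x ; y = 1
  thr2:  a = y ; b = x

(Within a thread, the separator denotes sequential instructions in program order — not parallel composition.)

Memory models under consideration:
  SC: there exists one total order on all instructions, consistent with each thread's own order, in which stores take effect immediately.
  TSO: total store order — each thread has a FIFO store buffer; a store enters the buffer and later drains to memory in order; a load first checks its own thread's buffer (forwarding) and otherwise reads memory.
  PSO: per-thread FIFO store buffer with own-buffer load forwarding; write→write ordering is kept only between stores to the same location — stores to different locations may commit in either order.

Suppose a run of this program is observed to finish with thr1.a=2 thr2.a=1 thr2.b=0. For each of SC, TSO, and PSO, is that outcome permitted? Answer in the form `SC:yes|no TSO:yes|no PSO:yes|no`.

SC:no TSO:no PSO:yes

outcome vector order: (thr1.a,thr2.a,thr2.b)
SC (7): 000; 002; 010; 012; 200; 202; 212
TSO (7): 000; 002; 010; 012; 200; 202; 212
PSO (8): 000; 002; 010; 012; 200; 202; 210; 212
target 210 ∈ {PSO}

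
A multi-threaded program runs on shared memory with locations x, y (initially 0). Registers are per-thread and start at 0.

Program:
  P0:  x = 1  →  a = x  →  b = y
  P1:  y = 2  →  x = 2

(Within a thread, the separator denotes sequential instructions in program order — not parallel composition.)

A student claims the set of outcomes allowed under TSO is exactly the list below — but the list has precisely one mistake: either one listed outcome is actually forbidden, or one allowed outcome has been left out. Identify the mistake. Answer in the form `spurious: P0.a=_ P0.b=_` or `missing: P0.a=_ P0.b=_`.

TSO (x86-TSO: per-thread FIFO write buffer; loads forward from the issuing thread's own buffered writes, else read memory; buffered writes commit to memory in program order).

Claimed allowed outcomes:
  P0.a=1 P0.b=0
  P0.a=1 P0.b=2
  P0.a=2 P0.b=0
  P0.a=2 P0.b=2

outcome vector order: (P0.a,P0.b)
[TSO] allowed = {1/0, 1/2, 2/2}
claimed∖TSO = {2/0}

spurious: P0.a=2 P0.b=0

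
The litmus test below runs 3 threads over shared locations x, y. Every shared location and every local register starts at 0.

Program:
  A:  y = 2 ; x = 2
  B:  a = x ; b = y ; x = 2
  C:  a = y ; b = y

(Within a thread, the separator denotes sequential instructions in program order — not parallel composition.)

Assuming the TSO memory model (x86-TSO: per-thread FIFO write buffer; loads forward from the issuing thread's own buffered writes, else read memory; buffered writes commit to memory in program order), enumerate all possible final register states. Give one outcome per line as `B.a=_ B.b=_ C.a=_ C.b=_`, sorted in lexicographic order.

B.a=0 B.b=0 C.a=0 C.b=0
B.a=0 B.b=0 C.a=0 C.b=2
B.a=0 B.b=0 C.a=2 C.b=2
B.a=0 B.b=2 C.a=0 C.b=0
B.a=0 B.b=2 C.a=0 C.b=2
B.a=0 B.b=2 C.a=2 C.b=2
B.a=2 B.b=2 C.a=0 C.b=0
B.a=2 B.b=2 C.a=0 C.b=2
B.a=2 B.b=2 C.a=2 C.b=2

outcome vector order: (B.a,B.b,C.a,C.b)
|TSO outcomes| = 9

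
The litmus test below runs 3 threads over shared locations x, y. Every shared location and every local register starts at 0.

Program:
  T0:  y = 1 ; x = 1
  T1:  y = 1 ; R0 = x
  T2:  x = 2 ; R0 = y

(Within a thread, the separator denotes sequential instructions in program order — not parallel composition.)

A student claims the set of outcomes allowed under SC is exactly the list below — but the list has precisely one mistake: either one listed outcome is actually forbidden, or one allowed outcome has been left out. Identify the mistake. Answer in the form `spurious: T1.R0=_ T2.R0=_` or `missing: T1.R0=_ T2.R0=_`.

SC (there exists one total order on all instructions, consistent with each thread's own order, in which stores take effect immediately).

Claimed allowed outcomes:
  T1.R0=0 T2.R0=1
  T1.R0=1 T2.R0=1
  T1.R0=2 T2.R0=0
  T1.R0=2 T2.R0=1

missing: T1.R0=1 T2.R0=0

outcome vector order: (T1.R0,T2.R0)
under SC → <0 1> <1 0> <1 1> <2 0> <2 1>
SC∖claimed = {<1 0>}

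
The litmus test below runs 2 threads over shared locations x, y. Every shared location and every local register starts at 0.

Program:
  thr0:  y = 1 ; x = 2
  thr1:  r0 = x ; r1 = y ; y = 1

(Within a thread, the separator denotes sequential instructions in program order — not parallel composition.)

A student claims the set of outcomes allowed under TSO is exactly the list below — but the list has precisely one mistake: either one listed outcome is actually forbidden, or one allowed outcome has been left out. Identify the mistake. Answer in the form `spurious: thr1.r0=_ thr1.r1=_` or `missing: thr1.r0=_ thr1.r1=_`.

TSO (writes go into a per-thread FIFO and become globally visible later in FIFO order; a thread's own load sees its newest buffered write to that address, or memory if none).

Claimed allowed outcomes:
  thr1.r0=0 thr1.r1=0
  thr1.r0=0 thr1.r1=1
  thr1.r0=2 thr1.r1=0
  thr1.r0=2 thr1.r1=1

spurious: thr1.r0=2 thr1.r1=0

outcome vector order: (thr1.r0,thr1.r1)
[TSO] allowed = {00; 01; 21}
claimed∖TSO = {20}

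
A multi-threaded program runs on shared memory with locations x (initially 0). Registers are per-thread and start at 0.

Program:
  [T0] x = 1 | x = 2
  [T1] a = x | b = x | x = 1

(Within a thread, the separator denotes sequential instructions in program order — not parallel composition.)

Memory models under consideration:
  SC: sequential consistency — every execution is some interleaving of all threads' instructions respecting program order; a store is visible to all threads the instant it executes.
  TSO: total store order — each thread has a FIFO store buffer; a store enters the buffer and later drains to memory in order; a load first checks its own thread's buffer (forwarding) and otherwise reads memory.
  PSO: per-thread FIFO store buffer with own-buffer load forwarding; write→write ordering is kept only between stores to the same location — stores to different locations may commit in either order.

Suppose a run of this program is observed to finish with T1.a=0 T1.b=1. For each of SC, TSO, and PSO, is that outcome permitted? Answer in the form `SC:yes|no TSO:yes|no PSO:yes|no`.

outcome vector order: (T1.a,T1.b)
under SC → 0/0, 0/1, 0/2, 1/1, 1/2, 2/2
under TSO → 0/0, 0/1, 0/2, 1/1, 1/2, 2/2
under PSO → 0/0, 0/1, 0/2, 1/1, 1/2, 2/2
target 0/1 ∈ {SC,TSO,PSO}

SC:yes TSO:yes PSO:yes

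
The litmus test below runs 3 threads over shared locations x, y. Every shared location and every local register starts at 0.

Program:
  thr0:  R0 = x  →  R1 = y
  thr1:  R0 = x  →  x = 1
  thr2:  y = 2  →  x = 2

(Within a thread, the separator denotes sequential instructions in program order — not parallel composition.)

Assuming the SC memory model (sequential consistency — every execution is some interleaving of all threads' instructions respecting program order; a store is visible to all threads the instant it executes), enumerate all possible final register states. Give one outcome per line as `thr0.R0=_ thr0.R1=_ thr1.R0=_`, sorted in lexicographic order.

outcome vector order: (thr0.R0,thr0.R1,thr1.R0)
|SC outcomes| = 9

thr0.R0=0 thr0.R1=0 thr1.R0=0
thr0.R0=0 thr0.R1=0 thr1.R0=2
thr0.R0=0 thr0.R1=2 thr1.R0=0
thr0.R0=0 thr0.R1=2 thr1.R0=2
thr0.R0=1 thr0.R1=0 thr1.R0=0
thr0.R0=1 thr0.R1=2 thr1.R0=0
thr0.R0=1 thr0.R1=2 thr1.R0=2
thr0.R0=2 thr0.R1=2 thr1.R0=0
thr0.R0=2 thr0.R1=2 thr1.R0=2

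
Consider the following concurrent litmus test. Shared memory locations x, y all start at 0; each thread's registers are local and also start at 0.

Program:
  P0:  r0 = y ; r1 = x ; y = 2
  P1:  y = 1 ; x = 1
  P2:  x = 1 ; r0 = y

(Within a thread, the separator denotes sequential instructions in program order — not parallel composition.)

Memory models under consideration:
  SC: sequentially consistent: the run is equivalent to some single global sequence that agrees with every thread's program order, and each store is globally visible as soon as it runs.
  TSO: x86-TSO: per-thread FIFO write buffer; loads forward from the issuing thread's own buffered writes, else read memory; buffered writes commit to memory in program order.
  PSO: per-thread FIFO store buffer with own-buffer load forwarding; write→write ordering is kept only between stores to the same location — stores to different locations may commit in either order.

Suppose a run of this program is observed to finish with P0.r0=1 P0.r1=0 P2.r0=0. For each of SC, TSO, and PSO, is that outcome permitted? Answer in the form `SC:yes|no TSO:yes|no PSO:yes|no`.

SC:no TSO:yes PSO:yes

outcome vector order: (P0.r0,P0.r1,P2.r0)
under SC → <0 0 0>, <0 0 1>, <0 0 2>, <0 1 0>, <0 1 1>, <0 1 2>, <1 0 1>, <1 0 2>, <1 1 0>, <1 1 1>, <1 1 2>
under TSO → <0 0 0>, <0 0 1>, <0 0 2>, <0 1 0>, <0 1 1>, <0 1 2>, <1 0 0>, <1 0 1>, <1 0 2>, <1 1 0>, <1 1 1>, <1 1 2>
under PSO → <0 0 0>, <0 0 1>, <0 0 2>, <0 1 0>, <0 1 1>, <0 1 2>, <1 0 0>, <1 0 1>, <1 0 2>, <1 1 0>, <1 1 1>, <1 1 2>
target <1 0 0> ∈ {TSO,PSO}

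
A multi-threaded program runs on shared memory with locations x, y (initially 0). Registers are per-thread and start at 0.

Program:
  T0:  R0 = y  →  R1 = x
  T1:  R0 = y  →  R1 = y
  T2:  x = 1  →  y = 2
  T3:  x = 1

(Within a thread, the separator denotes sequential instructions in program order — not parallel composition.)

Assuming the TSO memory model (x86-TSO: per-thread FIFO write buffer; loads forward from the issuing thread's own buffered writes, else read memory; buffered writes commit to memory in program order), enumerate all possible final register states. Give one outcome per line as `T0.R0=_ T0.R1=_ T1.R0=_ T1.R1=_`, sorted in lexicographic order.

outcome vector order: (T0.R0,T0.R1,T1.R0,T1.R1)
|TSO outcomes| = 9

T0.R0=0 T0.R1=0 T1.R0=0 T1.R1=0
T0.R0=0 T0.R1=0 T1.R0=0 T1.R1=2
T0.R0=0 T0.R1=0 T1.R0=2 T1.R1=2
T0.R0=0 T0.R1=1 T1.R0=0 T1.R1=0
T0.R0=0 T0.R1=1 T1.R0=0 T1.R1=2
T0.R0=0 T0.R1=1 T1.R0=2 T1.R1=2
T0.R0=2 T0.R1=1 T1.R0=0 T1.R1=0
T0.R0=2 T0.R1=1 T1.R0=0 T1.R1=2
T0.R0=2 T0.R1=1 T1.R0=2 T1.R1=2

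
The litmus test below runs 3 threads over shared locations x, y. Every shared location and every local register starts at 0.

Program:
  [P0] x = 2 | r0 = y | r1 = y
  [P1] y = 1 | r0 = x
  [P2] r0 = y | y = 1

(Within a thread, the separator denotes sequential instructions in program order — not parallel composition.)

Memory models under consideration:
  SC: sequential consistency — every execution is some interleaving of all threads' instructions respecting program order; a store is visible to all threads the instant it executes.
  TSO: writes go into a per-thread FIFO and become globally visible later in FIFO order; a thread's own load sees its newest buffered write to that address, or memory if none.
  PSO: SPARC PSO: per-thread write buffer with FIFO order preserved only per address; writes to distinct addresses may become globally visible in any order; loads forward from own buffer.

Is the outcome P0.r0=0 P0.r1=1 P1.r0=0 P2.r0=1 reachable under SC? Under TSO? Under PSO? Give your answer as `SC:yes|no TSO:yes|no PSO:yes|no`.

SC:no TSO:yes PSO:yes

outcome vector order: (P0.r0,P0.r1,P1.r0,P2.r0)
under SC → (0,0,2,0); (0,0,2,1); (0,1,2,0); (0,1,2,1); (1,1,0,0); (1,1,0,1); (1,1,2,0); (1,1,2,1)
under TSO → (0,0,0,0); (0,0,0,1); (0,0,2,0); (0,0,2,1); (0,1,0,0); (0,1,0,1); (0,1,2,0); (0,1,2,1); (1,1,0,0); (1,1,0,1); (1,1,2,0); (1,1,2,1)
under PSO → (0,0,0,0); (0,0,0,1); (0,0,2,0); (0,0,2,1); (0,1,0,0); (0,1,0,1); (0,1,2,0); (0,1,2,1); (1,1,0,0); (1,1,0,1); (1,1,2,0); (1,1,2,1)
target (0,1,0,1) ∈ {TSO,PSO}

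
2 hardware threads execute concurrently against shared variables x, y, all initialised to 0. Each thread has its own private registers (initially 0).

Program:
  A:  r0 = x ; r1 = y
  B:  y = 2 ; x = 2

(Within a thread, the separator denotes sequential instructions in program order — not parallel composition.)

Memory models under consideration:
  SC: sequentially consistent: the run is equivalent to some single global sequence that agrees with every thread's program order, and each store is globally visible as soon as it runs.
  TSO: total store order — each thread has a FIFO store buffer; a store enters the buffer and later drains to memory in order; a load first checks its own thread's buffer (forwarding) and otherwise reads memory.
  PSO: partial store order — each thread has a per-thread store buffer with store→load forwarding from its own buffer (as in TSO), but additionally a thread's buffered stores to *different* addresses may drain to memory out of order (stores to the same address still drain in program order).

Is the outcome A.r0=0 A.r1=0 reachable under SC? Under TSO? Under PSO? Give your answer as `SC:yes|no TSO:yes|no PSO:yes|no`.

SC:yes TSO:yes PSO:yes

outcome vector order: (A.r0,A.r1)
SC: 3 outcomes — {(0,0) (0,2) (2,2)}
TSO: 3 outcomes — {(0,0) (0,2) (2,2)}
PSO: 4 outcomes — {(0,0) (0,2) (2,0) (2,2)}
target (0,0) ∈ {SC,TSO,PSO}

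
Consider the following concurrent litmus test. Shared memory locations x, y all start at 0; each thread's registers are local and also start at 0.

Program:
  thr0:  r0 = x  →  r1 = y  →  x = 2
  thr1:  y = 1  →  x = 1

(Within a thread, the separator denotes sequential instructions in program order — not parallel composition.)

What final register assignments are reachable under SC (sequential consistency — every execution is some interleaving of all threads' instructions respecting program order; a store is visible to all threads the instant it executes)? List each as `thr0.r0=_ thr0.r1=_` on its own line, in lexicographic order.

thr0.r0=0 thr0.r1=0
thr0.r0=0 thr0.r1=1
thr0.r0=1 thr0.r1=1

outcome vector order: (thr0.r0,thr0.r1)
|SC outcomes| = 3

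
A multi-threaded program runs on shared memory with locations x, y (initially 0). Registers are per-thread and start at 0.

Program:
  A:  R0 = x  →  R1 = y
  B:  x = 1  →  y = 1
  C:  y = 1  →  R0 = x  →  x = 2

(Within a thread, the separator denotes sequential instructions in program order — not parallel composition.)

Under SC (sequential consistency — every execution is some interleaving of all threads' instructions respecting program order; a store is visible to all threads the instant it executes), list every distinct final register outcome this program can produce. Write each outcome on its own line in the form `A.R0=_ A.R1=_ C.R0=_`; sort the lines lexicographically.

outcome vector order: (A.R0,A.R1,C.R0)
|SC outcomes| = 9

A.R0=0 A.R1=0 C.R0=0
A.R0=0 A.R1=0 C.R0=1
A.R0=0 A.R1=1 C.R0=0
A.R0=0 A.R1=1 C.R0=1
A.R0=1 A.R1=0 C.R0=1
A.R0=1 A.R1=1 C.R0=0
A.R0=1 A.R1=1 C.R0=1
A.R0=2 A.R1=1 C.R0=0
A.R0=2 A.R1=1 C.R0=1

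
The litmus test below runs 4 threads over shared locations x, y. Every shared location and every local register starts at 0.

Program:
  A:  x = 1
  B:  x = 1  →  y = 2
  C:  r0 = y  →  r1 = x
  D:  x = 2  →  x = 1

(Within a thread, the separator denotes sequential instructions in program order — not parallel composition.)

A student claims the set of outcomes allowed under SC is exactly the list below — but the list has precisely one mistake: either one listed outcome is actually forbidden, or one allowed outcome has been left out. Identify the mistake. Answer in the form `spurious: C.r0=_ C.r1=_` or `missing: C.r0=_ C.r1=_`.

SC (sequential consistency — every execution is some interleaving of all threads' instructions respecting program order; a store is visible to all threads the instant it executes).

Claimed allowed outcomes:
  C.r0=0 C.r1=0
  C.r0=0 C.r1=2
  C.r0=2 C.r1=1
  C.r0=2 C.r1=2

outcome vector order: (C.r0,C.r1)
[SC] allowed = {00 01 02 21 22}
SC∖claimed = {01}

missing: C.r0=0 C.r1=1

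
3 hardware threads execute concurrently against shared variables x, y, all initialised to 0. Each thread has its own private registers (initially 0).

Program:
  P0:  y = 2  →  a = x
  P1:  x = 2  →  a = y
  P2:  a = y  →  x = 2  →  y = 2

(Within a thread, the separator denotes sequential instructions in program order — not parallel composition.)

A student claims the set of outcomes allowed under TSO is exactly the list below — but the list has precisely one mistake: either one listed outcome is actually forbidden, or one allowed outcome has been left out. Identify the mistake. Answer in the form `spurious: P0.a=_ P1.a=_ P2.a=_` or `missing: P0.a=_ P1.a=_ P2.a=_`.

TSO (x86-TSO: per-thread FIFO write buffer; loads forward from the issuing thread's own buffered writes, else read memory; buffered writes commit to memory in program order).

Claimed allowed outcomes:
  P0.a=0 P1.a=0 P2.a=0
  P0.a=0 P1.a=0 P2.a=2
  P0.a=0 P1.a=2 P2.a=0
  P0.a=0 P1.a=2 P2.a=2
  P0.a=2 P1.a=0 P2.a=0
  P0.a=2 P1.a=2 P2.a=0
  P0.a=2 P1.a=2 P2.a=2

outcome vector order: (P0.a,P1.a,P2.a)
TSO: 8 outcomes — {000; 002; 020; 022; 200; 202; 220; 222}
TSO∖claimed = {202}

missing: P0.a=2 P1.a=0 P2.a=2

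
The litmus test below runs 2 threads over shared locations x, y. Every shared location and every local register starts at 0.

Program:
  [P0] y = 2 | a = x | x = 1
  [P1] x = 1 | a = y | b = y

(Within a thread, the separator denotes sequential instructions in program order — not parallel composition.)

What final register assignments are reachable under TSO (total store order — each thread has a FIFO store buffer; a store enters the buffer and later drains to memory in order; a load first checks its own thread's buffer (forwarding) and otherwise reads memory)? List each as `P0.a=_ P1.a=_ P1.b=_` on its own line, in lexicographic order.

P0.a=0 P1.a=0 P1.b=0
P0.a=0 P1.a=0 P1.b=2
P0.a=0 P1.a=2 P1.b=2
P0.a=1 P1.a=0 P1.b=0
P0.a=1 P1.a=0 P1.b=2
P0.a=1 P1.a=2 P1.b=2

outcome vector order: (P0.a,P1.a,P1.b)
|TSO outcomes| = 6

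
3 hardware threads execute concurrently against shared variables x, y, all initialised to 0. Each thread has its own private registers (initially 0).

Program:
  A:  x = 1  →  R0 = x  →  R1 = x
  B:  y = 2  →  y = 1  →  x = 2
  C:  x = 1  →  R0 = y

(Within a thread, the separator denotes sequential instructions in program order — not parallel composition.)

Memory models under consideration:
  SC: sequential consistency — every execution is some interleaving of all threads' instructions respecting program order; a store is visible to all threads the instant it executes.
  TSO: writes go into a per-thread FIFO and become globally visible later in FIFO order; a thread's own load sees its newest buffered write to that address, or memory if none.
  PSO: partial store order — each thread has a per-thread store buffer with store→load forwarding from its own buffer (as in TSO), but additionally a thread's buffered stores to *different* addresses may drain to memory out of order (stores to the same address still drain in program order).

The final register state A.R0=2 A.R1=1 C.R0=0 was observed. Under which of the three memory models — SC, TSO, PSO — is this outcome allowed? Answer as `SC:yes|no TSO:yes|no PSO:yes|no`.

SC:no TSO:yes PSO:yes

outcome vector order: (A.R0,A.R1,C.R0)
[SC] allowed = {<1 1 0>; <1 1 1>; <1 1 2>; <1 2 0>; <1 2 1>; <1 2 2>; <2 1 1>; <2 2 0>; <2 2 1>; <2 2 2>}
[TSO] allowed = {<1 1 0>; <1 1 1>; <1 1 2>; <1 2 0>; <1 2 1>; <1 2 2>; <2 1 0>; <2 1 1>; <2 1 2>; <2 2 0>; <2 2 1>; <2 2 2>}
[PSO] allowed = {<1 1 0>; <1 1 1>; <1 1 2>; <1 2 0>; <1 2 1>; <1 2 2>; <2 1 0>; <2 1 1>; <2 1 2>; <2 2 0>; <2 2 1>; <2 2 2>}
target <2 1 0> ∈ {TSO,PSO}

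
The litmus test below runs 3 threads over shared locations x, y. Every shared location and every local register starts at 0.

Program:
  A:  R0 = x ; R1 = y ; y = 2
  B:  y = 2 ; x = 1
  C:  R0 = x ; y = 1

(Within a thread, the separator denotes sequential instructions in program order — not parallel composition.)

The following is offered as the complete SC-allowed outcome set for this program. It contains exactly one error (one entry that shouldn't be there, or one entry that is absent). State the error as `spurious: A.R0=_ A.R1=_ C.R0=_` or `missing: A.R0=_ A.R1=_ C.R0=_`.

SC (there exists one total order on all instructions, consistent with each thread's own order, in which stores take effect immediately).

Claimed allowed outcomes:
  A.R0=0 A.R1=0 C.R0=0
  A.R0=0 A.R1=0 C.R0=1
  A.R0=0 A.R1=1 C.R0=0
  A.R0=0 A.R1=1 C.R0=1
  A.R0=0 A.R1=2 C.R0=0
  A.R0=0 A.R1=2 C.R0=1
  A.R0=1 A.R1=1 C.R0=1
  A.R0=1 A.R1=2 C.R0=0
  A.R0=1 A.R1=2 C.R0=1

outcome vector order: (A.R0,A.R1,C.R0)
[SC] allowed = {(0,0,0); (0,0,1); (0,1,0); (0,1,1); (0,2,0); (0,2,1); (1,1,0); (1,1,1); (1,2,0); (1,2,1)}
SC∖claimed = {(1,1,0)}

missing: A.R0=1 A.R1=1 C.R0=0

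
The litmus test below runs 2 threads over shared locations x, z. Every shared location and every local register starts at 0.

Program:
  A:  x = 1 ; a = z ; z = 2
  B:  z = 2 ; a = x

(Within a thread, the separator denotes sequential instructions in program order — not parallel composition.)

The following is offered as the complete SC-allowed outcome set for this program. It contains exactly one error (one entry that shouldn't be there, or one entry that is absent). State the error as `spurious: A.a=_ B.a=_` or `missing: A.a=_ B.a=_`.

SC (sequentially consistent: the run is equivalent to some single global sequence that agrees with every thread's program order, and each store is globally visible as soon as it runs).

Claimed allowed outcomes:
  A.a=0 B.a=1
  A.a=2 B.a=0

outcome vector order: (A.a,B.a)
[SC] allowed = {0/1; 2/0; 2/1}
SC∖claimed = {2/1}

missing: A.a=2 B.a=1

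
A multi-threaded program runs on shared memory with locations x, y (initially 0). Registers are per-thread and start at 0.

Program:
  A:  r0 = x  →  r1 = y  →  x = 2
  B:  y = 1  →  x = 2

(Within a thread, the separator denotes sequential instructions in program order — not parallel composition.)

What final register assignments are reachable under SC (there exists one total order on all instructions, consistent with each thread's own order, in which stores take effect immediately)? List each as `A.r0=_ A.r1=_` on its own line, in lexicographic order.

outcome vector order: (A.r0,A.r1)
|SC outcomes| = 3

A.r0=0 A.r1=0
A.r0=0 A.r1=1
A.r0=2 A.r1=1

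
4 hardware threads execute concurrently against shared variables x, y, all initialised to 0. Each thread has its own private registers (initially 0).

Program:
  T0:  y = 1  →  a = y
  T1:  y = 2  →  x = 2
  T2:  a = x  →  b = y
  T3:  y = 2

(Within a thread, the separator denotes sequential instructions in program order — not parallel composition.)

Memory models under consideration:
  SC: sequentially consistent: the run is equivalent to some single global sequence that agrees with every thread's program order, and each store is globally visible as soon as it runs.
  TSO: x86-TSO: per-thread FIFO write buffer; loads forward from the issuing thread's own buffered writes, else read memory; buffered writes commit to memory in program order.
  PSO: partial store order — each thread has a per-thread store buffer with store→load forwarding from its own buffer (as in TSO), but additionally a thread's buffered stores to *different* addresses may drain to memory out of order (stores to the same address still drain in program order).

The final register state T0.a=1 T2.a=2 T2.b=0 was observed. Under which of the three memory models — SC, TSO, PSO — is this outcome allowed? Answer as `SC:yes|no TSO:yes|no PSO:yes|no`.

outcome vector order: (T0.a,T2.a,T2.b)
SC: 10 outcomes — {1/0/0 1/0/1 1/0/2 1/2/1 1/2/2 2/0/0 2/0/1 2/0/2 2/2/1 2/2/2}
TSO: 10 outcomes — {1/0/0 1/0/1 1/0/2 1/2/1 1/2/2 2/0/0 2/0/1 2/0/2 2/2/1 2/2/2}
PSO: 12 outcomes — {1/0/0 1/0/1 1/0/2 1/2/0 1/2/1 1/2/2 2/0/0 2/0/1 2/0/2 2/2/0 2/2/1 2/2/2}
target 1/2/0 ∈ {PSO}

SC:no TSO:no PSO:yes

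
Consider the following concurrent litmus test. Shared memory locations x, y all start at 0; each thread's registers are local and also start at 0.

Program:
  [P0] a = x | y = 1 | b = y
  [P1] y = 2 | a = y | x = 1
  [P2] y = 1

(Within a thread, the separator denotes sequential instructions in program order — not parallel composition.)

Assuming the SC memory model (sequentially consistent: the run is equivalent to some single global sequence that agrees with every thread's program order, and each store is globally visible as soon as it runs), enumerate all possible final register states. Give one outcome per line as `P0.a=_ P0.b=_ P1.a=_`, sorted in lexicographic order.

P0.a=0 P0.b=1 P1.a=1
P0.a=0 P0.b=1 P1.a=2
P0.a=0 P0.b=2 P1.a=1
P0.a=0 P0.b=2 P1.a=2
P0.a=1 P0.b=1 P1.a=1
P0.a=1 P0.b=1 P1.a=2

outcome vector order: (P0.a,P0.b,P1.a)
|SC outcomes| = 6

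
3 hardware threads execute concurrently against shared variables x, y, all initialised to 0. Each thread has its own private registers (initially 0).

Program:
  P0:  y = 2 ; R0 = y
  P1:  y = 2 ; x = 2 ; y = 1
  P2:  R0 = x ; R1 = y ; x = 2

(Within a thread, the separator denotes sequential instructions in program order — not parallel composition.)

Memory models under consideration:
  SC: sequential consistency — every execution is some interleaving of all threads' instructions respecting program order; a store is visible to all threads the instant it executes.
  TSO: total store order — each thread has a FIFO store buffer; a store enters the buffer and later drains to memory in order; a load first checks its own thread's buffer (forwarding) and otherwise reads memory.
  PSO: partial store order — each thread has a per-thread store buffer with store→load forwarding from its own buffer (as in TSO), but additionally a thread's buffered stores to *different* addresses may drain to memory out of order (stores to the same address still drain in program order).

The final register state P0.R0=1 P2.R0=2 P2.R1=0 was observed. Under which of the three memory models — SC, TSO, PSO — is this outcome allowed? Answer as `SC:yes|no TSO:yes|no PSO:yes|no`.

outcome vector order: (P0.R0,P2.R0,P2.R1)
under SC → 1/0/0 1/0/1 1/0/2 1/2/1 1/2/2 2/0/0 2/0/1 2/0/2 2/2/1 2/2/2
under TSO → 1/0/0 1/0/1 1/0/2 1/2/1 1/2/2 2/0/0 2/0/1 2/0/2 2/2/1 2/2/2
under PSO → 1/0/0 1/0/1 1/0/2 1/2/0 1/2/1 1/2/2 2/0/0 2/0/1 2/0/2 2/2/0 2/2/1 2/2/2
target 1/2/0 ∈ {PSO}

SC:no TSO:no PSO:yes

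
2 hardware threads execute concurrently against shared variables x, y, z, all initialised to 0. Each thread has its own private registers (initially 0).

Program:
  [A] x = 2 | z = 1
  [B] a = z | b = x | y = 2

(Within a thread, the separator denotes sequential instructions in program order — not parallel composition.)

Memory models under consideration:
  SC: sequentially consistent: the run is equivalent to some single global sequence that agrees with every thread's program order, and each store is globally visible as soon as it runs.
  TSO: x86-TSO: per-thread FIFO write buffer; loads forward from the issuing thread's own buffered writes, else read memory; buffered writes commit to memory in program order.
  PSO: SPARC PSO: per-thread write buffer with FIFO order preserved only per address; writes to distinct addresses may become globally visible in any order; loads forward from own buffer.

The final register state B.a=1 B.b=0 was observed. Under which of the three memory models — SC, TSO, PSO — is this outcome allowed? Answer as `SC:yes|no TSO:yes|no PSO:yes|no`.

outcome vector order: (B.a,B.b)
SC: 3 outcomes — {00 02 12}
TSO: 3 outcomes — {00 02 12}
PSO: 4 outcomes — {00 02 10 12}
target 10 ∈ {PSO}

SC:no TSO:no PSO:yes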